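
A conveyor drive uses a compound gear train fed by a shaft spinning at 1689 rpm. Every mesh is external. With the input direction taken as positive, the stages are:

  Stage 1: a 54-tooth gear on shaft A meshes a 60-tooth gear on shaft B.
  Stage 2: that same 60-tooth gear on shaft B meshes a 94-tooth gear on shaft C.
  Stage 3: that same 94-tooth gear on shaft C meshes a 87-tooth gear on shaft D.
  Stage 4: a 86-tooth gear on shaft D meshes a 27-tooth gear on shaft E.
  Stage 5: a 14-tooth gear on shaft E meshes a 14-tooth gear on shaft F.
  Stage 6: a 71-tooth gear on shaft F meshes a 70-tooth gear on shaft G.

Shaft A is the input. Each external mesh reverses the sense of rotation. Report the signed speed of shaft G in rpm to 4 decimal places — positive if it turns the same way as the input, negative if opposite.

Stage 1 [54T→60T]: ω = 1689.0000×54/60 = 1520.1000 rpm, dir flips to −; running = −1520.1000
Stage 2 [60T→94T]: ω = 1520.1000×60/94 = 970.2766 rpm, dir flips to +; running = +970.2766
Stage 3 [94T→87T]: ω = 970.2766×94/87 = 1048.3448 rpm, dir flips to −; running = −1048.3448
Stage 4 [86T→27T]: ω = 1048.3448×86/27 = 3339.1724 rpm, dir flips to +; running = +3339.1724
Stage 5 [14T→14T]: ω = 3339.1724×14/14 = 3339.1724 rpm, dir flips to −; running = −3339.1724
Stage 6 [71T→70T]: ω = 3339.1724×71/70 = 3386.8749 rpm, dir flips to +; running = +3386.8749

+3386.8749 rpm (same as input, |ω| = 3386.8749 rpm)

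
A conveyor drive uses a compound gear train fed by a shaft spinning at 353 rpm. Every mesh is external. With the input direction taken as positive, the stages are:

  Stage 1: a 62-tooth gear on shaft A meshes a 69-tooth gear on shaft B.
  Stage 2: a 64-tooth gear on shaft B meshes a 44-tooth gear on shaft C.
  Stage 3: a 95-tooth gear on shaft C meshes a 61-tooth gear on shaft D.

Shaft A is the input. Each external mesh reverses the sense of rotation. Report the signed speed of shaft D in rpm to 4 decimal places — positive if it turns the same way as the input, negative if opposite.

Stage 1 [62T→69T]: ω = 353.0000×62/69 = 317.1884 rpm, dir flips to −; running = −317.1884
Stage 2 [64T→44T]: ω = 317.1884×64/44 = 461.3650 rpm, dir flips to +; running = +461.3650
Stage 3 [95T→61T]: ω = 461.3650×95/61 = 718.5192 rpm, dir flips to −; running = −718.5192

-718.5192 rpm (opposite to input, |ω| = 718.5192 rpm)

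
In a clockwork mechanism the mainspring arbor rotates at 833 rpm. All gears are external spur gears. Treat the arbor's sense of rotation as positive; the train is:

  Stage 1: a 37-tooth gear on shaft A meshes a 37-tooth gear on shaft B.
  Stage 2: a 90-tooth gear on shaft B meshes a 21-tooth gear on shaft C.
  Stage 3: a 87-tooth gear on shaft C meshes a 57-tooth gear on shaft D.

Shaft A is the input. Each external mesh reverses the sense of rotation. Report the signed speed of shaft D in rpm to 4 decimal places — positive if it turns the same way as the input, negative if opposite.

-5448.9474 rpm (opposite to input, |ω| = 5448.9474 rpm)

Stage 1 [37T→37T]: ω = 833.0000×37/37 = 833.0000 rpm, dir flips to −; running = −833.0000
Stage 2 [90T→21T]: ω = 833.0000×90/21 = 3570.0000 rpm, dir flips to +; running = +3570.0000
Stage 3 [87T→57T]: ω = 3570.0000×87/57 = 5448.9474 rpm, dir flips to −; running = −5448.9474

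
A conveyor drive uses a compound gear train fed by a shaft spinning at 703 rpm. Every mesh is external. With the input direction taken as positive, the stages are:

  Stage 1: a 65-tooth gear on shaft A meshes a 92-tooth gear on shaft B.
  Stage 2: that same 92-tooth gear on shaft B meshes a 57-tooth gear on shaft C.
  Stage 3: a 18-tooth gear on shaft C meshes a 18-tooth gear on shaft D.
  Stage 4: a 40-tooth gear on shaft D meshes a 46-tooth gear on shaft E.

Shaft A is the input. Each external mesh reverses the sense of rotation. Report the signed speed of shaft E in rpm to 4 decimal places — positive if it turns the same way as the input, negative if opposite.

Stage 1 [65T→92T]: ω = 703.0000×65/92 = 496.6848 rpm, dir flips to −; running = −496.6848
Stage 2 [92T→57T]: ω = 496.6848×92/57 = 801.6667 rpm, dir flips to +; running = +801.6667
Stage 3 [18T→18T]: ω = 801.6667×18/18 = 801.6667 rpm, dir flips to −; running = −801.6667
Stage 4 [40T→46T]: ω = 801.6667×40/46 = 697.1014 rpm, dir flips to +; running = +697.1014

+697.1014 rpm (same as input, |ω| = 697.1014 rpm)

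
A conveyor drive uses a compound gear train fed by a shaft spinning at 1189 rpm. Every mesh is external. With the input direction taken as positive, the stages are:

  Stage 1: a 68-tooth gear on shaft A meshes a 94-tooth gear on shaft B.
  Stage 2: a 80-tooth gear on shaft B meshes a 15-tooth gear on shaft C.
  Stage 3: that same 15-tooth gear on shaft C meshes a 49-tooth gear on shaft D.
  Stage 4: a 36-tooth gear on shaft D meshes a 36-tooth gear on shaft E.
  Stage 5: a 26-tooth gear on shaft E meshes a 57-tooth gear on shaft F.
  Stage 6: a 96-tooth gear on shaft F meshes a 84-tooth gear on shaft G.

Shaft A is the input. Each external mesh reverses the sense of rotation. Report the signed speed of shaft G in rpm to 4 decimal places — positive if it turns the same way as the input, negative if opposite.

+732.0610 rpm (same as input, |ω| = 732.0610 rpm)

Stage 1 [68T→94T]: ω = 1189.0000×68/94 = 860.1277 rpm, dir flips to −; running = −860.1277
Stage 2 [80T→15T]: ω = 860.1277×80/15 = 4587.3475 rpm, dir flips to +; running = +4587.3475
Stage 3 [15T→49T]: ω = 4587.3475×15/49 = 1404.2901 rpm, dir flips to −; running = −1404.2901
Stage 4 [36T→36T]: ω = 1404.2901×36/36 = 1404.2901 rpm, dir flips to +; running = +1404.2901
Stage 5 [26T→57T]: ω = 1404.2901×26/57 = 640.5534 rpm, dir flips to −; running = −640.5534
Stage 6 [96T→84T]: ω = 640.5534×96/84 = 732.0610 rpm, dir flips to +; running = +732.0610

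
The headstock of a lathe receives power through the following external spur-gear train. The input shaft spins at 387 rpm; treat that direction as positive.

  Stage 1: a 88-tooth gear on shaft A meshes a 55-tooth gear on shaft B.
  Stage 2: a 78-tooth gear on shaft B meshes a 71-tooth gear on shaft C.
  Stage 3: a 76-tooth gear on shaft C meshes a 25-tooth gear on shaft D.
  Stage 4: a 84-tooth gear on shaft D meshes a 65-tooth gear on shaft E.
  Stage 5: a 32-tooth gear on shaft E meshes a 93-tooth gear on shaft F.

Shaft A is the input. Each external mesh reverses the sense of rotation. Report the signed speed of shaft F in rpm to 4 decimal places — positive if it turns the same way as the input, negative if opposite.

Stage 1 [88T→55T]: ω = 387.0000×88/55 = 619.2000 rpm, dir flips to −; running = −619.2000
Stage 2 [78T→71T]: ω = 619.2000×78/71 = 680.2479 rpm, dir flips to +; running = +680.2479
Stage 3 [76T→25T]: ω = 680.2479×76/25 = 2067.9536 rpm, dir flips to −; running = −2067.9536
Stage 4 [84T→65T]: ω = 2067.9536×84/65 = 2672.4323 rpm, dir flips to +; running = +2672.4323
Stage 5 [32T→93T]: ω = 2672.4323×32/93 = 919.5466 rpm, dir flips to −; running = −919.5466

-919.5466 rpm (opposite to input, |ω| = 919.5466 rpm)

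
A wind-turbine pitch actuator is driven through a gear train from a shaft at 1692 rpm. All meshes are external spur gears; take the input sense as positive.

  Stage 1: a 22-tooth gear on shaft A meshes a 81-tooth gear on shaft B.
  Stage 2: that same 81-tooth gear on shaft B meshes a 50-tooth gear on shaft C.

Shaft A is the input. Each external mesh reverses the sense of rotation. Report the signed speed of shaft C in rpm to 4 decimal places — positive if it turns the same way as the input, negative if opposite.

+744.4800 rpm (same as input, |ω| = 744.4800 rpm)

Stage 1 [22T→81T]: ω = 1692.0000×22/81 = 459.5556 rpm, dir flips to −; running = −459.5556
Stage 2 [81T→50T]: ω = 459.5556×81/50 = 744.4800 rpm, dir flips to +; running = +744.4800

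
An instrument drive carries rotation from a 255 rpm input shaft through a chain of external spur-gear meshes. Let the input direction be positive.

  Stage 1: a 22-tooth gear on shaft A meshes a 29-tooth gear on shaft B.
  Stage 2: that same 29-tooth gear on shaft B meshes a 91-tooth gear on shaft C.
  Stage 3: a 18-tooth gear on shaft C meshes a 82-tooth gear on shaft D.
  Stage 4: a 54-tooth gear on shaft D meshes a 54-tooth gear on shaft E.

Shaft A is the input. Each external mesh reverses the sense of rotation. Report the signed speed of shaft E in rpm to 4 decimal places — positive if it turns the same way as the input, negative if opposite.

Stage 1 [22T→29T]: ω = 255.0000×22/29 = 193.4483 rpm, dir flips to −; running = −193.4483
Stage 2 [29T→91T]: ω = 193.4483×29/91 = 61.6484 rpm, dir flips to +; running = +61.6484
Stage 3 [18T→82T]: ω = 61.6484×18/82 = 13.5326 rpm, dir flips to −; running = −13.5326
Stage 4 [54T→54T]: ω = 13.5326×54/54 = 13.5326 rpm, dir flips to +; running = +13.5326

+13.5326 rpm (same as input, |ω| = 13.5326 rpm)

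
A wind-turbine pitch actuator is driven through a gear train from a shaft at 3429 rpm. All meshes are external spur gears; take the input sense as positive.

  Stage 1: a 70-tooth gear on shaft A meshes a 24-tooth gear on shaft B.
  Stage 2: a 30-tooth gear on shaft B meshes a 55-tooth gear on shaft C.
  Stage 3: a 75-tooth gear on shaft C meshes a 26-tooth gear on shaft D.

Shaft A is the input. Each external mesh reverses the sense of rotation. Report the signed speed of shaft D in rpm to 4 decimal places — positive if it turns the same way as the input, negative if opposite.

Stage 1 [70T→24T]: ω = 3429.0000×70/24 = 10001.2500 rpm, dir flips to −; running = −10001.2500
Stage 2 [30T→55T]: ω = 10001.2500×30/55 = 5455.2273 rpm, dir flips to +; running = +5455.2273
Stage 3 [75T→26T]: ω = 5455.2273×75/26 = 15736.2325 rpm, dir flips to −; running = −15736.2325

-15736.2325 rpm (opposite to input, |ω| = 15736.2325 rpm)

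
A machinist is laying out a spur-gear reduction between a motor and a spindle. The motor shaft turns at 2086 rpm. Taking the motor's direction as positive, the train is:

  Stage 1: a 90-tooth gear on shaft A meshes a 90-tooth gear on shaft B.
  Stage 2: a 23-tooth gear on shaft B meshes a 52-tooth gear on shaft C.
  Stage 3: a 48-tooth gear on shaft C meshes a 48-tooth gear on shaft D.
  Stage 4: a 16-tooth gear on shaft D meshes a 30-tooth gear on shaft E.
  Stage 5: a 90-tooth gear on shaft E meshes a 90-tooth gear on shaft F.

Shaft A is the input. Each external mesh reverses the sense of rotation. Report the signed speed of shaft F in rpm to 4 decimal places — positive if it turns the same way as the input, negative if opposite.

-492.0821 rpm (opposite to input, |ω| = 492.0821 rpm)

Stage 1 [90T→90T]: ω = 2086.0000×90/90 = 2086.0000 rpm, dir flips to −; running = −2086.0000
Stage 2 [23T→52T]: ω = 2086.0000×23/52 = 922.6538 rpm, dir flips to +; running = +922.6538
Stage 3 [48T→48T]: ω = 922.6538×48/48 = 922.6538 rpm, dir flips to −; running = −922.6538
Stage 4 [16T→30T]: ω = 922.6538×16/30 = 492.0821 rpm, dir flips to +; running = +492.0821
Stage 5 [90T→90T]: ω = 492.0821×90/90 = 492.0821 rpm, dir flips to −; running = −492.0821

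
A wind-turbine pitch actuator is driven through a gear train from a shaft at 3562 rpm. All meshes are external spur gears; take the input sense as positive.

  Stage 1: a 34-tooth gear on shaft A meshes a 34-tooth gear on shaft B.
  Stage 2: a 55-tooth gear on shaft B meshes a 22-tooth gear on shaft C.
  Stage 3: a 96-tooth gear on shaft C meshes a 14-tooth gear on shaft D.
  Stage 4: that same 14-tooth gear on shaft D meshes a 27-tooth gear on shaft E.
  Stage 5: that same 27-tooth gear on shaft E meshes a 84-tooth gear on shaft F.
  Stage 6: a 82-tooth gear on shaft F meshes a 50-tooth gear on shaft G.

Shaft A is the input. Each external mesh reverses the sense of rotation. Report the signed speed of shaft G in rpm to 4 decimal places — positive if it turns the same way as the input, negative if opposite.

Stage 1 [34T→34T]: ω = 3562.0000×34/34 = 3562.0000 rpm, dir flips to −; running = −3562.0000
Stage 2 [55T→22T]: ω = 3562.0000×55/22 = 8905.0000 rpm, dir flips to +; running = +8905.0000
Stage 3 [96T→14T]: ω = 8905.0000×96/14 = 61062.8571 rpm, dir flips to −; running = −61062.8571
Stage 4 [14T→27T]: ω = 61062.8571×14/27 = 31662.2222 rpm, dir flips to +; running = +31662.2222
Stage 5 [27T→84T]: ω = 31662.2222×27/84 = 10177.1429 rpm, dir flips to −; running = −10177.1429
Stage 6 [82T→50T]: ω = 10177.1429×82/50 = 16690.5143 rpm, dir flips to +; running = +16690.5143

+16690.5143 rpm (same as input, |ω| = 16690.5143 rpm)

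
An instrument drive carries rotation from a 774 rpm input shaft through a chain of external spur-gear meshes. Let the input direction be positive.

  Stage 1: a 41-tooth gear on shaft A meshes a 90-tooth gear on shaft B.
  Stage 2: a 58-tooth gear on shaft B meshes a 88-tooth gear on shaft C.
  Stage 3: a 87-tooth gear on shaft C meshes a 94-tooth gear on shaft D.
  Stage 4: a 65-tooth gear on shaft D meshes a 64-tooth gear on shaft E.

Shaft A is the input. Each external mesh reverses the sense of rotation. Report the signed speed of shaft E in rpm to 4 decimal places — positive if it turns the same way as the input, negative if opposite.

Stage 1 [41T→90T]: ω = 774.0000×41/90 = 352.6000 rpm, dir flips to −; running = −352.6000
Stage 2 [58T→88T]: ω = 352.6000×58/88 = 232.3955 rpm, dir flips to +; running = +232.3955
Stage 3 [87T→94T]: ω = 232.3955×87/94 = 215.0894 rpm, dir flips to −; running = −215.0894
Stage 4 [65T→64T]: ω = 215.0894×65/64 = 218.4502 rpm, dir flips to +; running = +218.4502

+218.4502 rpm (same as input, |ω| = 218.4502 rpm)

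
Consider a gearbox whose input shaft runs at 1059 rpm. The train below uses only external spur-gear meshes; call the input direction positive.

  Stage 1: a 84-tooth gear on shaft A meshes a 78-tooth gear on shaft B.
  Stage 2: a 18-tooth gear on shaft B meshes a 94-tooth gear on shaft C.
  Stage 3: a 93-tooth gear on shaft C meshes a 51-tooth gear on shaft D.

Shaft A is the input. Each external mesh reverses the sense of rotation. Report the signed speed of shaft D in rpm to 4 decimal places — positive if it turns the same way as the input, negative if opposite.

Stage 1 [84T→78T]: ω = 1059.0000×84/78 = 1140.4615 rpm, dir flips to −; running = −1140.4615
Stage 2 [18T→94T]: ω = 1140.4615×18/94 = 218.3863 rpm, dir flips to +; running = +218.3863
Stage 3 [93T→51T]: ω = 218.3863×93/51 = 398.2338 rpm, dir flips to −; running = −398.2338

-398.2338 rpm (opposite to input, |ω| = 398.2338 rpm)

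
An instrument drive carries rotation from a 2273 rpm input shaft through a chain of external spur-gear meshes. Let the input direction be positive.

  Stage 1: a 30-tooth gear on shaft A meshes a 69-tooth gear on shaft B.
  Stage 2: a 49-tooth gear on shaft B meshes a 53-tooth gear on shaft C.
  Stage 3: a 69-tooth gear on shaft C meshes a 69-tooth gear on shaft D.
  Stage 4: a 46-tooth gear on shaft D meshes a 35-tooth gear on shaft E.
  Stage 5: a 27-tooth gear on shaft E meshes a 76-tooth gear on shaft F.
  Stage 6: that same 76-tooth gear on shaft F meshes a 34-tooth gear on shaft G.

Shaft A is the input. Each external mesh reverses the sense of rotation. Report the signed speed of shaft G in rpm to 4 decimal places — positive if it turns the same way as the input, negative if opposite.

+953.6004 rpm (same as input, |ω| = 953.6004 rpm)

Stage 1 [30T→69T]: ω = 2273.0000×30/69 = 988.2609 rpm, dir flips to −; running = −988.2609
Stage 2 [49T→53T]: ω = 988.2609×49/53 = 913.6751 rpm, dir flips to +; running = +913.6751
Stage 3 [69T→69T]: ω = 913.6751×69/69 = 913.6751 rpm, dir flips to −; running = −913.6751
Stage 4 [46T→35T]: ω = 913.6751×46/35 = 1200.8302 rpm, dir flips to +; running = +1200.8302
Stage 5 [27T→76T]: ω = 1200.8302×27/76 = 426.6107 rpm, dir flips to −; running = −426.6107
Stage 6 [76T→34T]: ω = 426.6107×76/34 = 953.6004 rpm, dir flips to +; running = +953.6004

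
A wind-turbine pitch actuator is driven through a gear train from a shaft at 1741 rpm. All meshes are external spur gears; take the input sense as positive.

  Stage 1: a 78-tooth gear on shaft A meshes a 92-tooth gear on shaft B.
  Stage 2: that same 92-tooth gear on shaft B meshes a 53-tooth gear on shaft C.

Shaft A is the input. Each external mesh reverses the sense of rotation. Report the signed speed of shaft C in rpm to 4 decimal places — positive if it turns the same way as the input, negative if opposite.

+2562.2264 rpm (same as input, |ω| = 2562.2264 rpm)

Stage 1 [78T→92T]: ω = 1741.0000×78/92 = 1476.0652 rpm, dir flips to −; running = −1476.0652
Stage 2 [92T→53T]: ω = 1476.0652×92/53 = 2562.2264 rpm, dir flips to +; running = +2562.2264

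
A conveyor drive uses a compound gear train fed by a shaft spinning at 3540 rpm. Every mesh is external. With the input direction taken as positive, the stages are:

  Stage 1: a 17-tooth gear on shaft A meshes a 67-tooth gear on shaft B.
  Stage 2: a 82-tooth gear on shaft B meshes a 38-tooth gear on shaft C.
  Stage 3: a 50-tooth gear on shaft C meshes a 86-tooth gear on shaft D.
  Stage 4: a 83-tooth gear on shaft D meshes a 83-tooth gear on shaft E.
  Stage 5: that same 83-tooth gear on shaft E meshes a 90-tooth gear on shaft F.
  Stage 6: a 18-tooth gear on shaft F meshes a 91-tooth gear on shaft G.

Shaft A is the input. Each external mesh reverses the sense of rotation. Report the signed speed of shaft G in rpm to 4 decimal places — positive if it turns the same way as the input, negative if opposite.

Stage 1 [17T→67T]: ω = 3540.0000×17/67 = 898.2090 rpm, dir flips to −; running = −898.2090
Stage 2 [82T→38T]: ω = 898.2090×82/38 = 1938.2404 rpm, dir flips to +; running = +1938.2404
Stage 3 [50T→86T]: ω = 1938.2404×50/86 = 1126.8839 rpm, dir flips to −; running = −1126.8839
Stage 4 [83T→83T]: ω = 1126.8839×83/83 = 1126.8839 rpm, dir flips to +; running = +1126.8839
Stage 5 [83T→90T]: ω = 1126.8839×83/90 = 1039.2374 rpm, dir flips to −; running = −1039.2374
Stage 6 [18T→91T]: ω = 1039.2374×18/91 = 205.5634 rpm, dir flips to +; running = +205.5634

+205.5634 rpm (same as input, |ω| = 205.5634 rpm)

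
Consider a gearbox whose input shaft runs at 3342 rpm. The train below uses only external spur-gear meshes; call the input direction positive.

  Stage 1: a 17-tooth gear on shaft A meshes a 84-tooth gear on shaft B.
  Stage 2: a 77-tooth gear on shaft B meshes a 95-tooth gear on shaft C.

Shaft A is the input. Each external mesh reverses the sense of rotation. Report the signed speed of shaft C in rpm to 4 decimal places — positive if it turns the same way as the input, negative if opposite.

+548.2053 rpm (same as input, |ω| = 548.2053 rpm)

Stage 1 [17T→84T]: ω = 3342.0000×17/84 = 676.3571 rpm, dir flips to −; running = −676.3571
Stage 2 [77T→95T]: ω = 676.3571×77/95 = 548.2053 rpm, dir flips to +; running = +548.2053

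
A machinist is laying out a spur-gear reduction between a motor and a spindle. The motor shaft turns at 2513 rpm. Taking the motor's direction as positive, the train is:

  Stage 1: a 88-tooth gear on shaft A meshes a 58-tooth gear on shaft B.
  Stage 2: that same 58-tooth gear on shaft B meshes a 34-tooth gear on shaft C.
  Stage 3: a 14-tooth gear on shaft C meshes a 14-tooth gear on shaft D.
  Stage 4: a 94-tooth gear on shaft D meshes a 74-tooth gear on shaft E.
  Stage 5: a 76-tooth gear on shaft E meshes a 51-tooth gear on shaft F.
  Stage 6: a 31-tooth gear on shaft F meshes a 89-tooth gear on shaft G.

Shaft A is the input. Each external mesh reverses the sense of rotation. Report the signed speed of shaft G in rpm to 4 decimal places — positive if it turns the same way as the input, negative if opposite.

+4288.5204 rpm (same as input, |ω| = 4288.5204 rpm)

Stage 1 [88T→58T]: ω = 2513.0000×88/58 = 3812.8276 rpm, dir flips to −; running = −3812.8276
Stage 2 [58T→34T]: ω = 3812.8276×58/34 = 6504.2353 rpm, dir flips to +; running = +6504.2353
Stage 3 [14T→14T]: ω = 6504.2353×14/14 = 6504.2353 rpm, dir flips to −; running = −6504.2353
Stage 4 [94T→74T]: ω = 6504.2353×94/74 = 8262.1367 rpm, dir flips to +; running = +8262.1367
Stage 5 [76T→51T]: ω = 8262.1367×76/51 = 12312.2037 rpm, dir flips to −; running = −12312.2037
Stage 6 [31T→89T]: ω = 12312.2037×31/89 = 4288.5204 rpm, dir flips to +; running = +4288.5204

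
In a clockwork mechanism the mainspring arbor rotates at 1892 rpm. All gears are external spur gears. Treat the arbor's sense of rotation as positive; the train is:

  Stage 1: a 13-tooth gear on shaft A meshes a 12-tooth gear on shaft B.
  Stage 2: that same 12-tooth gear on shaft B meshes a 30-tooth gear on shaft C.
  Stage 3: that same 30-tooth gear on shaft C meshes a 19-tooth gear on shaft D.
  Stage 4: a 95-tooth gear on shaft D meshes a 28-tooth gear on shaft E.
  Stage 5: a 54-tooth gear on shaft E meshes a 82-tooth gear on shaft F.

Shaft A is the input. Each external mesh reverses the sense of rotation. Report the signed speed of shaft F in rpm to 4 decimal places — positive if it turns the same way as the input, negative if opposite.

-2892.3868 rpm (opposite to input, |ω| = 2892.3868 rpm)

Stage 1 [13T→12T]: ω = 1892.0000×13/12 = 2049.6667 rpm, dir flips to −; running = −2049.6667
Stage 2 [12T→30T]: ω = 2049.6667×12/30 = 819.8667 rpm, dir flips to +; running = +819.8667
Stage 3 [30T→19T]: ω = 819.8667×30/19 = 1294.5263 rpm, dir flips to −; running = −1294.5263
Stage 4 [95T→28T]: ω = 1294.5263×95/28 = 4392.1429 rpm, dir flips to +; running = +4392.1429
Stage 5 [54T→82T]: ω = 4392.1429×54/82 = 2892.3868 rpm, dir flips to −; running = −2892.3868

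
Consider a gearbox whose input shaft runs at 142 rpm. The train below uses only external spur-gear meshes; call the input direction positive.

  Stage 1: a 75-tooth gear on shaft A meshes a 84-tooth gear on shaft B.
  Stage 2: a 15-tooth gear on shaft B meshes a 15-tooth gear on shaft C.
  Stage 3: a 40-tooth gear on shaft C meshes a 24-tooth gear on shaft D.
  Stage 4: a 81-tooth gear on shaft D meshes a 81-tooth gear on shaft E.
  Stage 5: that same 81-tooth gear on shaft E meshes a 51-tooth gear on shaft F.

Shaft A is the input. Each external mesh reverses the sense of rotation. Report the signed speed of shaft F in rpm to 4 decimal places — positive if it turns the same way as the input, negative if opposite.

Stage 1 [75T→84T]: ω = 142.0000×75/84 = 126.7857 rpm, dir flips to −; running = −126.7857
Stage 2 [15T→15T]: ω = 126.7857×15/15 = 126.7857 rpm, dir flips to +; running = +126.7857
Stage 3 [40T→24T]: ω = 126.7857×40/24 = 211.3095 rpm, dir flips to −; running = −211.3095
Stage 4 [81T→81T]: ω = 211.3095×81/81 = 211.3095 rpm, dir flips to +; running = +211.3095
Stage 5 [81T→51T]: ω = 211.3095×81/51 = 335.6092 rpm, dir flips to −; running = −335.6092

-335.6092 rpm (opposite to input, |ω| = 335.6092 rpm)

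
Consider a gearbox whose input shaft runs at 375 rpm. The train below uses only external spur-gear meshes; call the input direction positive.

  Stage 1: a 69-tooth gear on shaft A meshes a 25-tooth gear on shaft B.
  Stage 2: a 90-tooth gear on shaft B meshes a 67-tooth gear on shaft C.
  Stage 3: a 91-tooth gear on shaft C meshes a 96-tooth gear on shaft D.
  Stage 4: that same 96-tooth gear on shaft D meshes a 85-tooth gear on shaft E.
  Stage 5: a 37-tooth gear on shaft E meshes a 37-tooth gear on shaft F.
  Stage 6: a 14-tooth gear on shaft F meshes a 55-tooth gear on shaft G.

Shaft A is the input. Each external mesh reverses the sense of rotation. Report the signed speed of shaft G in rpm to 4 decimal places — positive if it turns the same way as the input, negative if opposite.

Stage 1 [69T→25T]: ω = 375.0000×69/25 = 1035.0000 rpm, dir flips to −; running = −1035.0000
Stage 2 [90T→67T]: ω = 1035.0000×90/67 = 1390.2985 rpm, dir flips to +; running = +1390.2985
Stage 3 [91T→96T]: ω = 1390.2985×91/96 = 1317.8871 rpm, dir flips to −; running = −1317.8871
Stage 4 [96T→85T]: ω = 1317.8871×96/85 = 1488.4372 rpm, dir flips to +; running = +1488.4372
Stage 5 [37T→37T]: ω = 1488.4372×37/37 = 1488.4372 rpm, dir flips to −; running = −1488.4372
Stage 6 [14T→55T]: ω = 1488.4372×14/55 = 378.8749 rpm, dir flips to +; running = +378.8749

+378.8749 rpm (same as input, |ω| = 378.8749 rpm)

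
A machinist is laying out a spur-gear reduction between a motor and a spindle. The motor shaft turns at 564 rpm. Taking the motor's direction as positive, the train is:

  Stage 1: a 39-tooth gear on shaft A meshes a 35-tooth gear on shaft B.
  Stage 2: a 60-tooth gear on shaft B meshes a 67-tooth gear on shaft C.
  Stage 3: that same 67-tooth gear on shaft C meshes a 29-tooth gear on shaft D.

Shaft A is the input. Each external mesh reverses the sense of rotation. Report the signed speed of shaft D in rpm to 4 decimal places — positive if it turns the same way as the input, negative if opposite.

Stage 1 [39T→35T]: ω = 564.0000×39/35 = 628.4571 rpm, dir flips to −; running = −628.4571
Stage 2 [60T→67T]: ω = 628.4571×60/67 = 562.7974 rpm, dir flips to +; running = +562.7974
Stage 3 [67T→29T]: ω = 562.7974×67/29 = 1300.2562 rpm, dir flips to −; running = −1300.2562

-1300.2562 rpm (opposite to input, |ω| = 1300.2562 rpm)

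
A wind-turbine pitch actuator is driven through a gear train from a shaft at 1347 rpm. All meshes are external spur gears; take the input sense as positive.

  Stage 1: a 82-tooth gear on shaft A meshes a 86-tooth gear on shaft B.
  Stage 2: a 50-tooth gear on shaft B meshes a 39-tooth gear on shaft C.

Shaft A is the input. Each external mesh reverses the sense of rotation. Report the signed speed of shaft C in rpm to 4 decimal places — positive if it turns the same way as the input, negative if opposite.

+1646.6011 rpm (same as input, |ω| = 1646.6011 rpm)

Stage 1 [82T→86T]: ω = 1347.0000×82/86 = 1284.3488 rpm, dir flips to −; running = −1284.3488
Stage 2 [50T→39T]: ω = 1284.3488×50/39 = 1646.6011 rpm, dir flips to +; running = +1646.6011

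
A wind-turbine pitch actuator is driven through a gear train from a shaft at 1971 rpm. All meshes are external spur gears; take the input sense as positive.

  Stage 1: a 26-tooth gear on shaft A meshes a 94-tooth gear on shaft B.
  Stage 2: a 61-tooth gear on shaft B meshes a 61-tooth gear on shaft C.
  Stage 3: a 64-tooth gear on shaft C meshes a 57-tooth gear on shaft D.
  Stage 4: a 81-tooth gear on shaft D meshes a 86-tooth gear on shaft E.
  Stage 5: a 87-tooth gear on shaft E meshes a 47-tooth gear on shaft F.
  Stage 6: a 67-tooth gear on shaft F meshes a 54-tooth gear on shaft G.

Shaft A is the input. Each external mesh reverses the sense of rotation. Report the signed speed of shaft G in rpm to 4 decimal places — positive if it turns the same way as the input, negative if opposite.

+1324.1166 rpm (same as input, |ω| = 1324.1166 rpm)

Stage 1 [26T→94T]: ω = 1971.0000×26/94 = 545.1702 rpm, dir flips to −; running = −545.1702
Stage 2 [61T→61T]: ω = 545.1702×61/61 = 545.1702 rpm, dir flips to +; running = +545.1702
Stage 3 [64T→57T]: ω = 545.1702×64/57 = 612.1209 rpm, dir flips to −; running = −612.1209
Stage 4 [81T→86T]: ω = 612.1209×81/86 = 576.5325 rpm, dir flips to +; running = +576.5325
Stage 5 [87T→47T]: ω = 576.5325×87/47 = 1067.1985 rpm, dir flips to −; running = −1067.1985
Stage 6 [67T→54T]: ω = 1067.1985×67/54 = 1324.1166 rpm, dir flips to +; running = +1324.1166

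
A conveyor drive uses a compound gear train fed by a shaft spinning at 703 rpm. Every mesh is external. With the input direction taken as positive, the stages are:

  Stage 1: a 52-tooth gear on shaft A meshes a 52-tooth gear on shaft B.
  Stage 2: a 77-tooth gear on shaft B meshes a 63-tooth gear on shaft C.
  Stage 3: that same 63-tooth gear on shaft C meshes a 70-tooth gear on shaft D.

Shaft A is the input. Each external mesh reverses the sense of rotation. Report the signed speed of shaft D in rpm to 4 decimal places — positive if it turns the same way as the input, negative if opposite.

Stage 1 [52T→52T]: ω = 703.0000×52/52 = 703.0000 rpm, dir flips to −; running = −703.0000
Stage 2 [77T→63T]: ω = 703.0000×77/63 = 859.2222 rpm, dir flips to +; running = +859.2222
Stage 3 [63T→70T]: ω = 859.2222×63/70 = 773.3000 rpm, dir flips to −; running = −773.3000

-773.3000 rpm (opposite to input, |ω| = 773.3000 rpm)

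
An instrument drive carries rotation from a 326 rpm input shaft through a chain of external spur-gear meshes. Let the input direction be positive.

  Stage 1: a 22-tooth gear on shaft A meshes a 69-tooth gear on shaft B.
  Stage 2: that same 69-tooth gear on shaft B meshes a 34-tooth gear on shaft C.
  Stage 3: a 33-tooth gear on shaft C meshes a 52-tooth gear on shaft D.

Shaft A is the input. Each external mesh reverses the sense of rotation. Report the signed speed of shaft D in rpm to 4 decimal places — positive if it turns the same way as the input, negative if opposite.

-133.8665 rpm (opposite to input, |ω| = 133.8665 rpm)

Stage 1 [22T→69T]: ω = 326.0000×22/69 = 103.9420 rpm, dir flips to −; running = −103.9420
Stage 2 [69T→34T]: ω = 103.9420×69/34 = 210.9412 rpm, dir flips to +; running = +210.9412
Stage 3 [33T→52T]: ω = 210.9412×33/52 = 133.8665 rpm, dir flips to −; running = −133.8665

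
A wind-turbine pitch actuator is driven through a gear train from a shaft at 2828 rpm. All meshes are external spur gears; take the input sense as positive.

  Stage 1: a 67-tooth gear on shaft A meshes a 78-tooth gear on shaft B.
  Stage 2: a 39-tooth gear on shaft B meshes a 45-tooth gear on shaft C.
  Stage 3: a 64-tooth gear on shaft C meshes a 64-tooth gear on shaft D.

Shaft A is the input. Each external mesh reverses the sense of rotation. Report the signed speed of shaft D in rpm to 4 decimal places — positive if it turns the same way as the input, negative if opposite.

-2105.2889 rpm (opposite to input, |ω| = 2105.2889 rpm)

Stage 1 [67T→78T]: ω = 2828.0000×67/78 = 2429.1795 rpm, dir flips to −; running = −2429.1795
Stage 2 [39T→45T]: ω = 2429.1795×39/45 = 2105.2889 rpm, dir flips to +; running = +2105.2889
Stage 3 [64T→64T]: ω = 2105.2889×64/64 = 2105.2889 rpm, dir flips to −; running = −2105.2889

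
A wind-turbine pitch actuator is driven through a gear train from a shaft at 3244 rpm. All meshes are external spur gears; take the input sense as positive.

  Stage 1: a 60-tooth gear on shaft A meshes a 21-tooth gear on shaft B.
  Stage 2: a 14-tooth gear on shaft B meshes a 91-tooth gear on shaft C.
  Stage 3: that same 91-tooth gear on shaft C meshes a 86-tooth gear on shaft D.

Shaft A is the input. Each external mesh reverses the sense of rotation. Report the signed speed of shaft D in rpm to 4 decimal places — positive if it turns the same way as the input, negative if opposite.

-1508.8372 rpm (opposite to input, |ω| = 1508.8372 rpm)

Stage 1 [60T→21T]: ω = 3244.0000×60/21 = 9268.5714 rpm, dir flips to −; running = −9268.5714
Stage 2 [14T→91T]: ω = 9268.5714×14/91 = 1425.9341 rpm, dir flips to +; running = +1425.9341
Stage 3 [91T→86T]: ω = 1425.9341×91/86 = 1508.8372 rpm, dir flips to −; running = −1508.8372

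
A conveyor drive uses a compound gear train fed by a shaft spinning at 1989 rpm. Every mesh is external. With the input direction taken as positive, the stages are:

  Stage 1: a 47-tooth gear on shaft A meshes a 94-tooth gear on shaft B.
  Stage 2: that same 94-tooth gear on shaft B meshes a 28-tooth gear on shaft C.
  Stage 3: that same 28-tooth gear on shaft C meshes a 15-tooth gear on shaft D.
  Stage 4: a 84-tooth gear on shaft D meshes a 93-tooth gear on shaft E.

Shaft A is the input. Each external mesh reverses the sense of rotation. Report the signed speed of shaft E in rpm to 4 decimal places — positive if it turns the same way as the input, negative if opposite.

Stage 1 [47T→94T]: ω = 1989.0000×47/94 = 994.5000 rpm, dir flips to −; running = −994.5000
Stage 2 [94T→28T]: ω = 994.5000×94/28 = 3338.6786 rpm, dir flips to +; running = +3338.6786
Stage 3 [28T→15T]: ω = 3338.6786×28/15 = 6232.2000 rpm, dir flips to −; running = −6232.2000
Stage 4 [84T→93T]: ω = 6232.2000×84/93 = 5629.0839 rpm, dir flips to +; running = +5629.0839

+5629.0839 rpm (same as input, |ω| = 5629.0839 rpm)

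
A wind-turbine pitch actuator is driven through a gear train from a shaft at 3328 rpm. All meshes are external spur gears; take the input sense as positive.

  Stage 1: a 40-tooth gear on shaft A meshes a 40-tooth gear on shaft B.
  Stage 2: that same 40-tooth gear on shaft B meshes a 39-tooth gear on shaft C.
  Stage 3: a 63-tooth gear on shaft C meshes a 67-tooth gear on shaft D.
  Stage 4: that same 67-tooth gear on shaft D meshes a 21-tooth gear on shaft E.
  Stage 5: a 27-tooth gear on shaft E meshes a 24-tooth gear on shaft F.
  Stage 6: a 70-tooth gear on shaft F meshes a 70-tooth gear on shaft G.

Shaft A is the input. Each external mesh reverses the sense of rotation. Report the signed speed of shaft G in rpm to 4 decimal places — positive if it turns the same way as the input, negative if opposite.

Stage 1 [40T→40T]: ω = 3328.0000×40/40 = 3328.0000 rpm, dir flips to −; running = −3328.0000
Stage 2 [40T→39T]: ω = 3328.0000×40/39 = 3413.3333 rpm, dir flips to +; running = +3413.3333
Stage 3 [63T→67T]: ω = 3413.3333×63/67 = 3209.5522 rpm, dir flips to −; running = −3209.5522
Stage 4 [67T→21T]: ω = 3209.5522×67/21 = 10240.0000 rpm, dir flips to +; running = +10240.0000
Stage 5 [27T→24T]: ω = 10240.0000×27/24 = 11520.0000 rpm, dir flips to −; running = −11520.0000
Stage 6 [70T→70T]: ω = 11520.0000×70/70 = 11520.0000 rpm, dir flips to +; running = +11520.0000

+11520.0000 rpm (same as input, |ω| = 11520.0000 rpm)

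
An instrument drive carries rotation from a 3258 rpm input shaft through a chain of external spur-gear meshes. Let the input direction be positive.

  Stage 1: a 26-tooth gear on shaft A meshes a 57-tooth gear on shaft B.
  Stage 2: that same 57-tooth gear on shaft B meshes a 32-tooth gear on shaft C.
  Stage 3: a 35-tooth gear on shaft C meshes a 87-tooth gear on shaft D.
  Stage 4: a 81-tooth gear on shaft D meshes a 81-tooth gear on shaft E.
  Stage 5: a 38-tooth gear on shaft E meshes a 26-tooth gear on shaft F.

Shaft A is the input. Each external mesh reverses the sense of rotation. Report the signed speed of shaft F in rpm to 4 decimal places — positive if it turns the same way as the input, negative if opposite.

Stage 1 [26T→57T]: ω = 3258.0000×26/57 = 1486.1053 rpm, dir flips to −; running = −1486.1053
Stage 2 [57T→32T]: ω = 1486.1053×57/32 = 2647.1250 rpm, dir flips to +; running = +2647.1250
Stage 3 [35T→87T]: ω = 2647.1250×35/87 = 1064.9353 rpm, dir flips to −; running = −1064.9353
Stage 4 [81T→81T]: ω = 1064.9353×81/81 = 1064.9353 rpm, dir flips to +; running = +1064.9353
Stage 5 [38T→26T]: ω = 1064.9353×38/26 = 1556.4440 rpm, dir flips to −; running = −1556.4440

-1556.4440 rpm (opposite to input, |ω| = 1556.4440 rpm)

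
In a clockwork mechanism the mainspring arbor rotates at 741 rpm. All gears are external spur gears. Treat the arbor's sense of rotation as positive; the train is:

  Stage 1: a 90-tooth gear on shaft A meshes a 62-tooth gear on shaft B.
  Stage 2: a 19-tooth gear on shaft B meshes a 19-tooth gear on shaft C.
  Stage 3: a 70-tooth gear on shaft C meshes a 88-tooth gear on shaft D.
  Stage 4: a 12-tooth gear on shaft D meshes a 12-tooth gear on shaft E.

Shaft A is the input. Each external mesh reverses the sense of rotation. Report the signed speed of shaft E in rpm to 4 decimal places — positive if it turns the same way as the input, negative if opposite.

+855.6268 rpm (same as input, |ω| = 855.6268 rpm)

Stage 1 [90T→62T]: ω = 741.0000×90/62 = 1075.6452 rpm, dir flips to −; running = −1075.6452
Stage 2 [19T→19T]: ω = 1075.6452×19/19 = 1075.6452 rpm, dir flips to +; running = +1075.6452
Stage 3 [70T→88T]: ω = 1075.6452×70/88 = 855.6268 rpm, dir flips to −; running = −855.6268
Stage 4 [12T→12T]: ω = 855.6268×12/12 = 855.6268 rpm, dir flips to +; running = +855.6268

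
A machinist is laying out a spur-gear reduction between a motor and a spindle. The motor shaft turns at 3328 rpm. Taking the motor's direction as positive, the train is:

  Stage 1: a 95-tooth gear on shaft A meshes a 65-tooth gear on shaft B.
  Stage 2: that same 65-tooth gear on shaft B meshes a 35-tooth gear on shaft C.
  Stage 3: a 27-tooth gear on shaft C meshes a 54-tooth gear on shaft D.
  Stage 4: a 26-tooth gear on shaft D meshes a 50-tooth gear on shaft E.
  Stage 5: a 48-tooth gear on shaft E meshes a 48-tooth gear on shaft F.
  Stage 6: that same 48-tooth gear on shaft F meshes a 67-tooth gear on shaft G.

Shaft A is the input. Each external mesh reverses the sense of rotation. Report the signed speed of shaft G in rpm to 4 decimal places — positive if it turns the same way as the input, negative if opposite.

Stage 1 [95T→65T]: ω = 3328.0000×95/65 = 4864.0000 rpm, dir flips to −; running = −4864.0000
Stage 2 [65T→35T]: ω = 4864.0000×65/35 = 9033.1429 rpm, dir flips to +; running = +9033.1429
Stage 3 [27T→54T]: ω = 9033.1429×27/54 = 4516.5714 rpm, dir flips to −; running = −4516.5714
Stage 4 [26T→50T]: ω = 4516.5714×26/50 = 2348.6171 rpm, dir flips to +; running = +2348.6171
Stage 5 [48T→48T]: ω = 2348.6171×48/48 = 2348.6171 rpm, dir flips to −; running = −2348.6171
Stage 6 [48T→67T]: ω = 2348.6171×48/67 = 1682.5914 rpm, dir flips to +; running = +1682.5914

+1682.5914 rpm (same as input, |ω| = 1682.5914 rpm)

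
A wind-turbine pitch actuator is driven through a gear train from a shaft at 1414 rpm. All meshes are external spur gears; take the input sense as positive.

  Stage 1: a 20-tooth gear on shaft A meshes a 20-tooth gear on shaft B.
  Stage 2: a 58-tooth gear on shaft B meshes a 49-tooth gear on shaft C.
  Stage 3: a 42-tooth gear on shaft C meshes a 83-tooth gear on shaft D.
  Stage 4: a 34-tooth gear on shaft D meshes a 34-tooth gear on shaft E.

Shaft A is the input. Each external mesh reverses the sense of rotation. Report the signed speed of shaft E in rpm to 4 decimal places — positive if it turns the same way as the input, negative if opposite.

+846.9398 rpm (same as input, |ω| = 846.9398 rpm)

Stage 1 [20T→20T]: ω = 1414.0000×20/20 = 1414.0000 rpm, dir flips to −; running = −1414.0000
Stage 2 [58T→49T]: ω = 1414.0000×58/49 = 1673.7143 rpm, dir flips to +; running = +1673.7143
Stage 3 [42T→83T]: ω = 1673.7143×42/83 = 846.9398 rpm, dir flips to −; running = −846.9398
Stage 4 [34T→34T]: ω = 846.9398×34/34 = 846.9398 rpm, dir flips to +; running = +846.9398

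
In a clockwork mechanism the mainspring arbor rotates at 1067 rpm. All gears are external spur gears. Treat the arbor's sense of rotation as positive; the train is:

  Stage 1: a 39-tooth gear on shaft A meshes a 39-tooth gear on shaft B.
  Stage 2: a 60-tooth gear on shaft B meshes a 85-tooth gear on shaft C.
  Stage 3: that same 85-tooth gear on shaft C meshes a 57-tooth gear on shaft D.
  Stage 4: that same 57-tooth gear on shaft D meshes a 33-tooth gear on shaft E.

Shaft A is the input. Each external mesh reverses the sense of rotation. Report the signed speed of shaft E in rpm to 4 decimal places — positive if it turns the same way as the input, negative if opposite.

+1940.0000 rpm (same as input, |ω| = 1940.0000 rpm)

Stage 1 [39T→39T]: ω = 1067.0000×39/39 = 1067.0000 rpm, dir flips to −; running = −1067.0000
Stage 2 [60T→85T]: ω = 1067.0000×60/85 = 753.1765 rpm, dir flips to +; running = +753.1765
Stage 3 [85T→57T]: ω = 753.1765×85/57 = 1123.1579 rpm, dir flips to −; running = −1123.1579
Stage 4 [57T→33T]: ω = 1123.1579×57/33 = 1940.0000 rpm, dir flips to +; running = +1940.0000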